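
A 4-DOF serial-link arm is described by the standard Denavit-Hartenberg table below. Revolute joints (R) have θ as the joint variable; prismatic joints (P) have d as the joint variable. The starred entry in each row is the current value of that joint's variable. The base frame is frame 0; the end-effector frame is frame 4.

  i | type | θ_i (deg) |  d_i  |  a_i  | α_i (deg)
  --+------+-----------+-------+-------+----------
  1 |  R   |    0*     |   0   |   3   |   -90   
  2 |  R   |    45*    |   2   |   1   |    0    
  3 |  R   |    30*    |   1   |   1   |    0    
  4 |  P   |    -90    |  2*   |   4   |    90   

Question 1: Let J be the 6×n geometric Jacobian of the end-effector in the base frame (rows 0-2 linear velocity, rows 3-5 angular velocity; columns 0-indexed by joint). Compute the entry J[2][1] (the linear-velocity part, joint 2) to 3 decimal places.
-4.830

axis z_1 = (0.0000,1.0000,0.0000); lever o_n−o_1 = (4.8296,5.0000,-0.6378)
cross product → J_v[:, 1] = (-0.6378,0.0000,-4.8296)
J_ω[:, 1] = z_1
entry J[2][1] = -4.8296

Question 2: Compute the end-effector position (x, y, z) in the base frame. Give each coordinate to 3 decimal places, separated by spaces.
7.830 5.000 -0.638

after link 1: o_1 = (3.0000, 0.0000, 0.0000)
after link 2: o_2 = (3.7071, 2.0000, -0.7071)
after link 3: o_3 = (3.9659, 3.0000, -1.6730)
after link 4: o_4 = (7.8296, 5.0000, -0.6378)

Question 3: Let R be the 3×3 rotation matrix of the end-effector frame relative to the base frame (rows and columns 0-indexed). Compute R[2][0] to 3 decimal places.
End-effector x-axis (col 0 of R) = (0.9659,-0.0000,0.2588)
R[2][0] = 0.2588

0.259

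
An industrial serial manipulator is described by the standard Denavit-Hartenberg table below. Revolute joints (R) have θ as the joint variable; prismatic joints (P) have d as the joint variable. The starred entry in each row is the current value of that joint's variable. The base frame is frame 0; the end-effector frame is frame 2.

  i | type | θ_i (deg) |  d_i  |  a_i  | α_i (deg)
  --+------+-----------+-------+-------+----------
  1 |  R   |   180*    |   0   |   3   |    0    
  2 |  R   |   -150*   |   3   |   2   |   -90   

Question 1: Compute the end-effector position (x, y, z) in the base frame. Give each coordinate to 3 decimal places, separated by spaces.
-1.268 1.000 3.000

after link 1: o_1 = (-3.0000, 0.0000, 0.0000)
after link 2: o_2 = (-1.2679, 1.0000, 3.0000)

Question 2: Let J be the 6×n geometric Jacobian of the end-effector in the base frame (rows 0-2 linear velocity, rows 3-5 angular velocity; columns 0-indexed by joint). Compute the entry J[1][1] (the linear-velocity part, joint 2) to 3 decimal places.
axis z_1 = (0.0000,0.0000,1.0000); lever o_n−o_1 = (1.7321,1.0000,3.0000)
cross product → J_v[:, 1] = (-1.0000,1.7321,0.0000)
J_ω[:, 1] = z_1
entry J[1][1] = 1.7321

1.732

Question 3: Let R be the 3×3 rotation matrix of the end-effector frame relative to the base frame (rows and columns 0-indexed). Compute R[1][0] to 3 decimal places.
End-effector x-axis (col 0 of R) = (0.8660,0.5000,0.0000)
R[1][0] = 0.5000

0.500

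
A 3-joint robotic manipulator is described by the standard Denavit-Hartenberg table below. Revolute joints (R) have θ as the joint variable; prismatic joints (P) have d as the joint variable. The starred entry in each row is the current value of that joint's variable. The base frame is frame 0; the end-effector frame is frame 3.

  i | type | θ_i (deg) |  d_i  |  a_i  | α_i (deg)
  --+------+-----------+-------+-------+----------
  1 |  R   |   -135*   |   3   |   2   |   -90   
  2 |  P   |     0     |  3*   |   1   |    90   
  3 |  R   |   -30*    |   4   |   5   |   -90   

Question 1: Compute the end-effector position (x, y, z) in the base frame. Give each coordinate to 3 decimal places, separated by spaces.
after link 1: o_1 = (-1.4142, -1.4142, 3.0000)
after link 2: o_2 = (0.0000, -4.2426, 3.0000)
after link 3: o_3 = (-4.8296, -5.5367, 7.0000)

-4.830 -5.537 7.000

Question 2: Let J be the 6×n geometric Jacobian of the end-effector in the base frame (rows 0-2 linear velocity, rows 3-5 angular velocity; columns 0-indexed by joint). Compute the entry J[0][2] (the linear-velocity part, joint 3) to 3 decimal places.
axis z_2 = (0.0000,0.0000,1.0000); lever o_n−o_2 = (-4.8296,-1.2941,4.0000)
cross product → J_v[:, 2] = (1.2941,-4.8296,0.0000)
J_ω[:, 2] = z_2
entry J[0][2] = 1.2941

1.294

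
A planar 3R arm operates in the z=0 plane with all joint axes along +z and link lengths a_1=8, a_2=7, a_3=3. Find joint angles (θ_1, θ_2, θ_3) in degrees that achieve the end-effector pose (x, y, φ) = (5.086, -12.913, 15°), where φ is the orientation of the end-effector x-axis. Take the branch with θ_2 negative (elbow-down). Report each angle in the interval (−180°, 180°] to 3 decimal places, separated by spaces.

-59.998 -45.005 120.003

wrist centre = target − a_3·(cos φ, sin φ) = (2.1882, -13.6895)
cos θ_2 = (192.1896−8²−7²)/(2·8·7) = 0.7070; θ_2 = -45.0046° (elbow-down)
β = atan2(-13.6895,2.1882) = -80.9183°; ψ = atan2(-4.9501,12.9493) = -20.9204°
θ_1 = β − ψ = -59.9979°
θ_3 = φ − θ_1 − θ_2 = 120.0025° (wrapped to (-180°,180°])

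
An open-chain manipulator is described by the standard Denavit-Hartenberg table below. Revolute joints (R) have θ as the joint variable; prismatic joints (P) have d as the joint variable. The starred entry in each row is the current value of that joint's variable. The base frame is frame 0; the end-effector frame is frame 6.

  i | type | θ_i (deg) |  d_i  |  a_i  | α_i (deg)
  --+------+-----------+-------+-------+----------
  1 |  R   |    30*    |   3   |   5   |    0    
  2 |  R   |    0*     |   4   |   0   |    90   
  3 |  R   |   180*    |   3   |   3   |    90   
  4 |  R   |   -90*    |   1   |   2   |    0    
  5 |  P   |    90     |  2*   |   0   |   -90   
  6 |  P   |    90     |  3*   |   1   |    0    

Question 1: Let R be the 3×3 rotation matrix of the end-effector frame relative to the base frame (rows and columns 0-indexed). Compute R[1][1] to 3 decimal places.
End-effector y-axis (col 1 of R) = (0.8660,0.5000,-0.0000)
R[1][1] = 0.5000

0.500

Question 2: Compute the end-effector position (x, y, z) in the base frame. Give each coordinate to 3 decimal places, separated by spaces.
3.732 -2.464 9.000

after link 1: o_1 = (4.3301, 2.5000, 3.0000)
after link 2: o_2 = (4.3301, 2.5000, 7.0000)
after link 3: o_3 = (3.2321, -1.5981, 7.0000)
after link 4: o_4 = (2.2321, 0.1340, 8.0000)
after link 5: o_5 = (2.2321, 0.1340, 10.0000)
after link 6: o_6 = (3.7321, -2.4641, 9.0000)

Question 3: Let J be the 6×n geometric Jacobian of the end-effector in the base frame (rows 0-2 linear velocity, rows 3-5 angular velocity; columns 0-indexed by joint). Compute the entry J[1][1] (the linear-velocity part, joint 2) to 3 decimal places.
axis z_1 = (0.0000,0.0000,1.0000); lever o_n−o_1 = (-0.5981,-4.9641,6.0000)
cross product → J_v[:, 1] = (4.9641,-0.5981,0.0000)
J_ω[:, 1] = z_1
entry J[1][1] = -0.5981

-0.598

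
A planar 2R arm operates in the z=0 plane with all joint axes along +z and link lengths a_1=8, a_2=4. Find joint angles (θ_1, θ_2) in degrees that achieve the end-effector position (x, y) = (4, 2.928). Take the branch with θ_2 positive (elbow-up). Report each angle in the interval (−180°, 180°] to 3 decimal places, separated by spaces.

12.411 150.002

cos θ_2 = (24.5732−8²−4²)/(2·8·4) = -0.8660; θ_2 = 150.0021° (elbow-up)
β = atan2(2.9280,4.0000) = 36.2041°; ψ = atan2(1.9999,4.5358) = 23.7930°
θ_1 = β − ψ = 12.4112°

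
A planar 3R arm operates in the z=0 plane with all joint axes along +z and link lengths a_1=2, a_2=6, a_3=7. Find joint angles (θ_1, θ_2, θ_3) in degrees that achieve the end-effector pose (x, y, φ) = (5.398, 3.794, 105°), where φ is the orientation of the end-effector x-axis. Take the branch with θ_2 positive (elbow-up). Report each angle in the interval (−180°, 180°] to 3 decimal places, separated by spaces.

wrist centre = target − a_3·(cos φ, sin φ) = (7.2097, -2.9675)
cos θ_2 = (60.7862−2²−6²)/(2·2·6) = 0.8661; θ_2 = 29.9924° (elbow-up)
β = atan2(-2.9675,7.2097) = -22.3718°; ψ = atan2(2.9993,7.1965) = 22.6250°
θ_1 = β − ψ = -44.9967°
θ_3 = φ − θ_1 − θ_2 = 120.0043° (wrapped to (-180°,180°])

-44.997 29.992 120.004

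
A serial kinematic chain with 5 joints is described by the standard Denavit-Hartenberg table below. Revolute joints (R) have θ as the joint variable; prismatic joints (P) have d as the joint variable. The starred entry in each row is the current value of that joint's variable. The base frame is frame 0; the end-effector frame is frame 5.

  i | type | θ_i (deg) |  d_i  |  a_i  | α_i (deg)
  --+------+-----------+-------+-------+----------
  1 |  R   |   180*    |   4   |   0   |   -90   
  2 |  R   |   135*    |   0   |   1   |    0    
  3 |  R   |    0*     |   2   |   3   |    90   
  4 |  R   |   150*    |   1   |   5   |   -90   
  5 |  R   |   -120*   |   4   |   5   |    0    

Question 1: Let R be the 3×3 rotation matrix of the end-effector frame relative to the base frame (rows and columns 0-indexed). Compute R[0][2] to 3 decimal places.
End-effector z-axis (col 2 of R) = (-0.3536,0.8660,0.3536)
R[0][2] = -0.3536

-0.354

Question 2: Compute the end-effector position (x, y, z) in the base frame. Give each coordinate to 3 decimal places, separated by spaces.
after link 1: o_1 = (0.0000, 0.0000, 4.0000)
after link 2: o_2 = (0.7071, -0.0000, 3.2929)
after link 3: o_3 = (2.8284, -2.0000, 1.1716)
after link 4: o_4 = (-0.9405, -4.5000, 3.5263)
after link 5: o_5 = (-3.8857, 0.2141, 0.3477)

-3.886 0.214 0.348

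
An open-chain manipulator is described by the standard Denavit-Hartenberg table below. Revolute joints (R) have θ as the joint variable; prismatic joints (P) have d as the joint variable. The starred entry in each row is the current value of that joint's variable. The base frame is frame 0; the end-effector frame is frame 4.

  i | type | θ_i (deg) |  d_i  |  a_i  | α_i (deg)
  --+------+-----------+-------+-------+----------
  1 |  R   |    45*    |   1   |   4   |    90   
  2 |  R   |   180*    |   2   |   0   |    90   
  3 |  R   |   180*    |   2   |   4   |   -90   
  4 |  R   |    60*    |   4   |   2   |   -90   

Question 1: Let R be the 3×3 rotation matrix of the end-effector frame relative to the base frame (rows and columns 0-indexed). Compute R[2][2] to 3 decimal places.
End-effector z-axis (col 2 of R) = (-0.6124,-0.6124,-0.5000)
R[2][2] = -0.5000

-0.500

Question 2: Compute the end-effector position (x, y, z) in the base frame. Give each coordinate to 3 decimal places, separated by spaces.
4.950 7.778 1.268

after link 1: o_1 = (2.8284, 2.8284, 1.0000)
after link 2: o_2 = (4.2426, 1.4142, 1.0000)
after link 3: o_3 = (7.0711, 4.2426, 3.0000)
after link 4: o_4 = (4.9497, 7.7782, 1.2679)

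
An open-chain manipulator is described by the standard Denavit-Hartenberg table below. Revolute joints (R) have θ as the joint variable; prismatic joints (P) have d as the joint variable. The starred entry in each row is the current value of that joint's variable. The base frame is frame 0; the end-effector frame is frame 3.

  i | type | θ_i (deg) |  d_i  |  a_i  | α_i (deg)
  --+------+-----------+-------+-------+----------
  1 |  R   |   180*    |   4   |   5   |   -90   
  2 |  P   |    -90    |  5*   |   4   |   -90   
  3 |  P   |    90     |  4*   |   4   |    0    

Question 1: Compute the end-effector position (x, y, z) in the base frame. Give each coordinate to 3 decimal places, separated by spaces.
-9.000 -1.000 8.000

after link 1: o_1 = (-5.0000, 0.0000, 4.0000)
after link 2: o_2 = (-5.0000, -5.0000, 8.0000)
after link 3: o_3 = (-9.0000, -1.0000, 8.0000)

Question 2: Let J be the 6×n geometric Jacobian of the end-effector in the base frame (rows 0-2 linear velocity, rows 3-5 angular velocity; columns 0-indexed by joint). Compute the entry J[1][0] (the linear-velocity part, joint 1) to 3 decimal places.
-9.000

axis z_0 = ẑ; lever o_n−o_0 = (-9.0000,-1.0000,8.0000)
cross product → J_v[:, 0] = (1.0000,-9.0000,0.0000)
J_ω[:, 0] = z_0
entry J[1][0] = -9.0000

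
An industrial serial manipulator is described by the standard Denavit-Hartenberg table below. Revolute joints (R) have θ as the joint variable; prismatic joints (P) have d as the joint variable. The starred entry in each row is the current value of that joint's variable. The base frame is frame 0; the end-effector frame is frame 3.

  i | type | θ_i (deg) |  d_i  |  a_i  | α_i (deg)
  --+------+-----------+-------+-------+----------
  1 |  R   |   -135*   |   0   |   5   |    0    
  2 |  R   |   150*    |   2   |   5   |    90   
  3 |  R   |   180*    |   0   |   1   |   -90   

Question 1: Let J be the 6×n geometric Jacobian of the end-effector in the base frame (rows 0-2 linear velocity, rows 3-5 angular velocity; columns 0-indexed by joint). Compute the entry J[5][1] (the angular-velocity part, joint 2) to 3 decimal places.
axis z_1 = (0.0000,0.0000,1.0000); lever o_n−o_1 = (3.8637,1.0353,2.0000)
cross product → J_v[:, 1] = (-1.0353,3.8637,0.0000)
J_ω[:, 1] = z_1
entry J[5][1] = 1.0000

1.000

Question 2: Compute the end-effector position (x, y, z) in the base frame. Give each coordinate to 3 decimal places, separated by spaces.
0.328 -2.500 2.000

after link 1: o_1 = (-3.5355, -3.5355, 0.0000)
after link 2: o_2 = (1.2941, -2.2414, 2.0000)
after link 3: o_3 = (0.3282, -2.5003, 2.0000)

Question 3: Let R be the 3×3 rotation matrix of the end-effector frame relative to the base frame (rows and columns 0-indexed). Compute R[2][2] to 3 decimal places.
-1.000

End-effector z-axis (col 2 of R) = (-0.0000,-0.0000,-1.0000)
R[2][2] = -1.0000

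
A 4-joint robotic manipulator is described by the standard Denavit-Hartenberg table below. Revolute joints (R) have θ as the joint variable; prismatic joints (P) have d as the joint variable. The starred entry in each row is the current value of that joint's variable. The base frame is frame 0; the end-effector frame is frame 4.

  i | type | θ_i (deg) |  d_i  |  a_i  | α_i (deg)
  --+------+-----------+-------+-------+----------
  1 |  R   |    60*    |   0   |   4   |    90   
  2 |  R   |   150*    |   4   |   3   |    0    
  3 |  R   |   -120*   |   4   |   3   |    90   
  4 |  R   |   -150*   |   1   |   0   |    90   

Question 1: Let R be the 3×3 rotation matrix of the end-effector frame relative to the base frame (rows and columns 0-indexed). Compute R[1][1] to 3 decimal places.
0.433

End-effector y-axis (col 1 of R) = (0.2500,0.4330,-0.8660)
R[1][1] = 0.4330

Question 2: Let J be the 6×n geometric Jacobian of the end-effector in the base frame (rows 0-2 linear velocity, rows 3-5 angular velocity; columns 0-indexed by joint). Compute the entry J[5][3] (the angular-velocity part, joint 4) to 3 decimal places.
-0.866

axis z_3 = (0.2500,0.4330,-0.8660); lever o_n−o_3 = (0.2500,0.4330,-0.8660)
cross product → J_v[:, 3] = (0.0000,0.0000,0.0000)
J_ω[:, 3] = z_3
entry J[5][3] = -0.8660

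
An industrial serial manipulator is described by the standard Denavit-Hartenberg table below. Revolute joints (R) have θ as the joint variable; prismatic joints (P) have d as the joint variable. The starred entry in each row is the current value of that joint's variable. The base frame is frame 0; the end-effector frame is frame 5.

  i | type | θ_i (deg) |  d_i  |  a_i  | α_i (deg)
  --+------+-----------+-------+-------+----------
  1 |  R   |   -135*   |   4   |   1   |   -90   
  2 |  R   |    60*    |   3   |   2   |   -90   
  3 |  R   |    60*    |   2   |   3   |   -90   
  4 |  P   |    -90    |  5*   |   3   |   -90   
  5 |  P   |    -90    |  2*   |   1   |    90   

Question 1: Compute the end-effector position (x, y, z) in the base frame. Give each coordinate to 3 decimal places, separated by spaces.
after link 1: o_1 = (-0.7071, -0.7071, 4.0000)
after link 2: o_2 = (0.7071, -3.5355, 2.2679)
after link 3: o_3 = (-0.4356, -1.0040, -0.0311)
after link 4: o_4 = (1.1647, 4.1318, 2.2189)
after link 5: o_5 = (-0.4610, 5.6627, 2.1029)

-0.461 5.663 2.103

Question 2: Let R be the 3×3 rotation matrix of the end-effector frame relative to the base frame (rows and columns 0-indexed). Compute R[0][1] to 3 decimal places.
-0.789

End-effector y-axis (col 1 of R) = (-0.7891,0.4356,-0.4330)
R[0][1] = -0.7891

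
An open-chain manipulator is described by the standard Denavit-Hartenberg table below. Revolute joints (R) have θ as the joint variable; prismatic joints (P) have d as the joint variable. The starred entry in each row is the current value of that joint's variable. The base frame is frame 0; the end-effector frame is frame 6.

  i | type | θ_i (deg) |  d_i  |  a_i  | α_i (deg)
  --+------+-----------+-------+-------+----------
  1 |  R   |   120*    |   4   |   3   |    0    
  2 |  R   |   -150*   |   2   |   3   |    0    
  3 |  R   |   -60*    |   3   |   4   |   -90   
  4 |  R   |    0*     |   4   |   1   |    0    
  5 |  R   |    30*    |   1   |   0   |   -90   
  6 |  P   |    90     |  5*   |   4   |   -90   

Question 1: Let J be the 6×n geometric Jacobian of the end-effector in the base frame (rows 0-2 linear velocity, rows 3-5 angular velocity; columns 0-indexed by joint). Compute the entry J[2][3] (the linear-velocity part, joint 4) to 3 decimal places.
axis z_3 = (1.0000,-0.0000,0.0000); lever o_n−o_3 = (1.0000,1.5000,-4.3301)
cross product → J_v[:, 3] = (0.0000,4.3301,1.5000)
J_ω[:, 3] = z_3
entry J[2][3] = 1.5000

1.500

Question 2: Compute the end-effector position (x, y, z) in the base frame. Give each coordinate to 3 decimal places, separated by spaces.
after link 1: o_1 = (-1.5000, 2.5981, 4.0000)
after link 2: o_2 = (1.0981, 1.0981, 6.0000)
after link 3: o_3 = (1.0981, -2.9019, 9.0000)
after link 4: o_4 = (5.0981, -3.9019, 9.0000)
after link 5: o_5 = (6.0981, -3.9019, 9.0000)
after link 6: o_6 = (2.0981, -1.4019, 4.6699)

2.098 -1.402 4.670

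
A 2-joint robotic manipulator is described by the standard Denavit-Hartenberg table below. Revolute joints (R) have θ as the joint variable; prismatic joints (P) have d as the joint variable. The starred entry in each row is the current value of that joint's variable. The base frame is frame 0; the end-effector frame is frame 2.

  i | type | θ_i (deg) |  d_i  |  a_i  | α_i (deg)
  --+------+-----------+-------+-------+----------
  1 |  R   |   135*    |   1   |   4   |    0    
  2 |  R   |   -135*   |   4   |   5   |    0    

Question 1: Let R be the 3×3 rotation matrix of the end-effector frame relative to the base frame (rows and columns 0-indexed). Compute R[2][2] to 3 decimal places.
1.000

End-effector z-axis (col 2 of R) = (0.0000,0.0000,1.0000)
R[2][2] = 1.0000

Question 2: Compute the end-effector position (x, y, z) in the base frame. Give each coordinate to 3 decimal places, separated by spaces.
2.172 2.828 5.000

after link 1: o_1 = (-2.8284, 2.8284, 1.0000)
after link 2: o_2 = (2.1716, 2.8284, 5.0000)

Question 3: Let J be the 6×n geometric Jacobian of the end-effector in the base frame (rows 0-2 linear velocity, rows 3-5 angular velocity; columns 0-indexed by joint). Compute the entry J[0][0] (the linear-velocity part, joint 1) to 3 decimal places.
-2.828

axis z_0 = ẑ; lever o_n−o_0 = (2.1716,2.8284,5.0000)
cross product → J_v[:, 0] = (-2.8284,2.1716,0.0000)
J_ω[:, 0] = z_0
entry J[0][0] = -2.8284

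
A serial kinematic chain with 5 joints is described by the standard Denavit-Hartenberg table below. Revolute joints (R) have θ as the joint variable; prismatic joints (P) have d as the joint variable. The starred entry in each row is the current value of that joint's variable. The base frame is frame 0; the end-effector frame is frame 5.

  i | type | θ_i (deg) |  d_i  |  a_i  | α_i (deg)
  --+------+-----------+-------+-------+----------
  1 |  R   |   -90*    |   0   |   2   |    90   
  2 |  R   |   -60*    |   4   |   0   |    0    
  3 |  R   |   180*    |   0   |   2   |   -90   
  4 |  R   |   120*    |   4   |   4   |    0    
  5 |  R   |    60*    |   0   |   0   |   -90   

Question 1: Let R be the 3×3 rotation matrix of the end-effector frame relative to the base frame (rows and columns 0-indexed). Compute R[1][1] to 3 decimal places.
End-effector y-axis (col 1 of R) = (0.0000,-0.8660,0.5000)
R[1][1] = -0.8660

-0.866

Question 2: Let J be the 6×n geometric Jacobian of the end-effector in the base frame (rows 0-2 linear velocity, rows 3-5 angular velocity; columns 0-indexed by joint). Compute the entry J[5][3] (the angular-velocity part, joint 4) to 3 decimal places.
-0.500

axis z_3 = (-0.0000,0.8660,-0.5000); lever o_n−o_3 = (3.4641,2.4641,-3.7321)
cross product → J_v[:, 3] = (-2.0000,-1.7321,-3.0000)
J_ω[:, 3] = z_3
entry J[5][3] = -0.5000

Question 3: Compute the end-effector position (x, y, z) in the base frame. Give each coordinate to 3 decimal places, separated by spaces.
-0.536 1.464 -2.000

after link 1: o_1 = (0.0000, -2.0000, 0.0000)
after link 2: o_2 = (-4.0000, -2.0000, 0.0000)
after link 3: o_3 = (-4.0000, -1.0000, 1.7321)
after link 4: o_4 = (-0.5359, 1.4641, -2.0000)
after link 5: o_5 = (-0.5359, 1.4641, -2.0000)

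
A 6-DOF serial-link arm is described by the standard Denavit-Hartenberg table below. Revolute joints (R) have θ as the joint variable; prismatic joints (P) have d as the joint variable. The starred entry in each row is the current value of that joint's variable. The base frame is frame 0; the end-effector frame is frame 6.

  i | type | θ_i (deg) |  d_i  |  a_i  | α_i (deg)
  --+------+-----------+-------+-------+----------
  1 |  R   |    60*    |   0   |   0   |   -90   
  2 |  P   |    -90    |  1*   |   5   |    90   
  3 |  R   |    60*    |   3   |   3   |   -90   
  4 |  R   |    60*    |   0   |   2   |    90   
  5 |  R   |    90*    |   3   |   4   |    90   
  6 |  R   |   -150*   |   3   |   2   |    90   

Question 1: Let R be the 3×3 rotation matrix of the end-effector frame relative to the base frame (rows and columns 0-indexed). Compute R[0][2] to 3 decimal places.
End-effector z-axis (col 2 of R) = (-0.5625,-0.1752,0.8080)
R[0][2] = -0.5625

-0.562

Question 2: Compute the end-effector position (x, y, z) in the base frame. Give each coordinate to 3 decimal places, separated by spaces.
after link 1: o_1 = (0.0000, 0.0000, 0.0000)
after link 2: o_2 = (-0.8660, 0.5000, 5.0000)
after link 3: o_3 = (-4.6160, -0.7990, 6.5000)
after link 4: o_4 = (-4.5000, 1.1340, 7.0000)
after link 5: o_5 = (-8.9306, 1.9599, 4.8349)
after link 6: o_6 = (-7.1071, 4.4845, 6.6519)

-7.107 4.484 6.652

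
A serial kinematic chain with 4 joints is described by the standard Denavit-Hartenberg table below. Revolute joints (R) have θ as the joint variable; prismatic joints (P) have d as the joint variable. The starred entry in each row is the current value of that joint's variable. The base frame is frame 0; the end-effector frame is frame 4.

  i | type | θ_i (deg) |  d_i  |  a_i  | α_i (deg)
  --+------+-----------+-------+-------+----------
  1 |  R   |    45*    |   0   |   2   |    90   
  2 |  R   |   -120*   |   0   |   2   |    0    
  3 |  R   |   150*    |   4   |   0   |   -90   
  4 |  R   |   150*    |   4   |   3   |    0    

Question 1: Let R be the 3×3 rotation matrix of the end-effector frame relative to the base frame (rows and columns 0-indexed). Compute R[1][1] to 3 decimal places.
End-effector y-axis (col 1 of R) = (0.3062,-0.9186,-0.2500)
R[1][1] = -0.9186

-0.919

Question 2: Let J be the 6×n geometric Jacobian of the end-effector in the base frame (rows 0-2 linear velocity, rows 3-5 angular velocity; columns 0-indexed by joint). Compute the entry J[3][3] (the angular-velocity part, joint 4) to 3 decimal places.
-0.354

axis z_3 = (-0.3536,-0.3536,0.8660); lever o_n−o_3 = (-4.0659,-1.9445,2.1651)
cross product → J_v[:, 3] = (0.9186,-2.7557,-0.7500)
J_ω[:, 3] = z_3
entry J[3][3] = -0.3536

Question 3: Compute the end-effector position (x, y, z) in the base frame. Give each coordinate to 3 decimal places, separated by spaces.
-0.530 -4.066 0.433

after link 1: o_1 = (1.4142, 1.4142, 0.0000)
after link 2: o_2 = (0.7071, 0.7071, -1.7321)
after link 3: o_3 = (3.5355, -2.1213, -1.7321)
after link 4: o_4 = (-0.5303, -4.0659, 0.4330)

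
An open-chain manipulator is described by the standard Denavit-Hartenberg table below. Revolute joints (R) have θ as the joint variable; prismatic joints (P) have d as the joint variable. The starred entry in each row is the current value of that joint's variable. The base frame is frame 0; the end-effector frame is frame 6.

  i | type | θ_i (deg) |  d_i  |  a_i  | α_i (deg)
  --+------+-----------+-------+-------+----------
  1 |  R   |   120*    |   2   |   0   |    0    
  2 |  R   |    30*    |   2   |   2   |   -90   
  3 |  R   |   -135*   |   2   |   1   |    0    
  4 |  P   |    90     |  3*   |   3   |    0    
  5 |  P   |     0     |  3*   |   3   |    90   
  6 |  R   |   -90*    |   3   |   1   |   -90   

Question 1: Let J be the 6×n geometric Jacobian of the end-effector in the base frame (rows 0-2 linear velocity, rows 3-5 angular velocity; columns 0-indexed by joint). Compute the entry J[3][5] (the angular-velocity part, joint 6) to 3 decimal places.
axis z_5 = (0.6124,-0.3536,0.7071); lever o_n−o_5 = (2.3371,-0.1946,2.1213)
cross product → J_v[:, 5] = (-0.6124,0.3536,0.7071)
J_ω[:, 5] = z_5
entry J[3][5] = 0.6124

0.612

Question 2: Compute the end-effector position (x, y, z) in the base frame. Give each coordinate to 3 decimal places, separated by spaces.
-6.457 -4.355 11.071

after link 1: o_1 = (0.0000, 0.0000, 2.0000)
after link 2: o_2 = (-1.7321, 1.0000, 4.0000)
after link 3: o_3 = (-2.1197, -1.0856, 4.7071)
after link 4: o_4 = (-5.4568, -2.6230, 6.8284)
after link 5: o_5 = (-8.7939, -4.1604, 8.9497)
after link 6: o_6 = (-6.4568, -4.3551, 11.0711)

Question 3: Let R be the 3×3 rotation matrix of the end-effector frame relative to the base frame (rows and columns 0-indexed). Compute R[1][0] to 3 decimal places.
End-effector x-axis (col 0 of R) = (0.5000,0.8660,0.0000)
R[1][0] = 0.8660

0.866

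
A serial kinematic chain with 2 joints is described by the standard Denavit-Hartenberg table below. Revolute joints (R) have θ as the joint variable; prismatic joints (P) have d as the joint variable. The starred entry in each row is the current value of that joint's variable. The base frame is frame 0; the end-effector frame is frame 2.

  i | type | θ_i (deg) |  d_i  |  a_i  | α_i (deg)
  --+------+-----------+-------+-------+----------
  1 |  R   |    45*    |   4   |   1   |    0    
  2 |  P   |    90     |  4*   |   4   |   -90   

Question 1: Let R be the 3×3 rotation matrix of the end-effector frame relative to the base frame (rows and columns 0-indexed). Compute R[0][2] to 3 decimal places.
End-effector z-axis (col 2 of R) = (-0.7071,-0.7071,0.0000)
R[0][2] = -0.7071

-0.707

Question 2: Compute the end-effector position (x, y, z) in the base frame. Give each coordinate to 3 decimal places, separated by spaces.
-2.121 3.536 8.000

after link 1: o_1 = (0.7071, 0.7071, 4.0000)
after link 2: o_2 = (-2.1213, 3.5355, 8.0000)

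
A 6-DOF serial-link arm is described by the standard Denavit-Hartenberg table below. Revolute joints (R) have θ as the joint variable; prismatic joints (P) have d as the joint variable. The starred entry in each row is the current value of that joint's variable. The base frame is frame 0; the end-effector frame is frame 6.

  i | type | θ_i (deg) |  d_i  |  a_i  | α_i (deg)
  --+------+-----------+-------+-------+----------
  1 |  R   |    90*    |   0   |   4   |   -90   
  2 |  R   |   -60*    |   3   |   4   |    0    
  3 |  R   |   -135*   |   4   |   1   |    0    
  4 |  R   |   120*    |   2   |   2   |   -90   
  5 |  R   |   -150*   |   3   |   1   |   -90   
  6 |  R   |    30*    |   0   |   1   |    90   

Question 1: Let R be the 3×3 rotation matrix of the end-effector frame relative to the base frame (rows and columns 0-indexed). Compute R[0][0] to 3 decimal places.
-0.433

End-effector x-axis (col 0 of R) = (-0.4330,-0.6771,-0.5950)
R[0][0] = -0.4330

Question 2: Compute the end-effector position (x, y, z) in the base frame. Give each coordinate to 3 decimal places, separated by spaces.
after link 1: o_1 = (0.0000, 4.0000, 0.0000)
after link 2: o_2 = (-3.0000, 6.0000, 3.4641)
after link 3: o_3 = (-7.0000, 5.0341, 3.2053)
after link 4: o_4 = (-9.0000, 5.5517, 5.1371)
after link 5: o_5 = (-9.5000, 8.2253, 3.5242)
after link 6: o_6 = (-9.9330, 7.5483, 2.9291)

-9.933 7.548 2.929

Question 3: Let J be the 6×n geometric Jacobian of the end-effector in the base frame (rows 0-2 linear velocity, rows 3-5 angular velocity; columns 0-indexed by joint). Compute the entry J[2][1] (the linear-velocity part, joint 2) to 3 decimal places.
axis z_1 = (-1.0000,0.0000,0.0000); lever o_n−o_1 = (-9.9330,3.5483,2.9291)
cross product → J_v[:, 1] = (-0.0000,2.9291,-3.5483)
J_ω[:, 1] = z_1
entry J[2][1] = -3.5483

-3.548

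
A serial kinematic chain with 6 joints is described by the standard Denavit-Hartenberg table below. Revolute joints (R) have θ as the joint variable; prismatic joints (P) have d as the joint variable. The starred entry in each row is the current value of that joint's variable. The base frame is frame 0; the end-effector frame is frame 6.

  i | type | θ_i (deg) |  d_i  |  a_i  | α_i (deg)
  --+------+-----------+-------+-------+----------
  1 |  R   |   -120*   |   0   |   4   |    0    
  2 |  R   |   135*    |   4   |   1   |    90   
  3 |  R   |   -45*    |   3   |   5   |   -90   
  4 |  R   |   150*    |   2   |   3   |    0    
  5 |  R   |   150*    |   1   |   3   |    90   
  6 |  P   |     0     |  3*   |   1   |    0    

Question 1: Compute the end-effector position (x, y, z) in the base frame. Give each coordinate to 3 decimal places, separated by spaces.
after link 1: o_1 = (-2.0000, -3.4641, 0.0000)
after link 2: o_2 = (-1.0341, -3.2053, 4.0000)
after link 3: o_3 = (3.1574, -5.1880, 0.4645)
after link 4: o_4 = (2.3607, -3.8486, 3.7158)
after link 5: o_5 = (4.7407, -5.9006, 3.3622)
after link 6: o_6 = (3.9200, -8.5700, 4.8458)

3.920 -8.570 4.846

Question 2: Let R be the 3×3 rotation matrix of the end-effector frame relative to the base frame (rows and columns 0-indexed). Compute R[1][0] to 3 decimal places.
End-effector x-axis (col 0 of R) = (0.5657,-0.7450,-0.3536)
R[1][0] = -0.7450

-0.745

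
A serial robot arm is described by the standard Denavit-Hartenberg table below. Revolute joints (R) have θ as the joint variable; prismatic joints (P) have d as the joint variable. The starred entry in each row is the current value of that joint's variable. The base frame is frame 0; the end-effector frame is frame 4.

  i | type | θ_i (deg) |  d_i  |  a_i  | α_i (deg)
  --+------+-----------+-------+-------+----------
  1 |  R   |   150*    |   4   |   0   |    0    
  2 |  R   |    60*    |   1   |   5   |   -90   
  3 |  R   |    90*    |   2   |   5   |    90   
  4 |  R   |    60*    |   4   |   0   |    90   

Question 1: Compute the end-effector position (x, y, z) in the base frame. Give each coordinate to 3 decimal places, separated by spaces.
after link 1: o_1 = (0.0000, 0.0000, 4.0000)
after link 2: o_2 = (-4.3301, -2.5000, 5.0000)
after link 3: o_3 = (-3.3301, -4.2321, 0.0000)
after link 4: o_4 = (-6.7942, -6.2321, 0.0000)

-6.794 -6.232 0.000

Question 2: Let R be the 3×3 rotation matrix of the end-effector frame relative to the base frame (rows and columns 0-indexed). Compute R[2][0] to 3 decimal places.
End-effector x-axis (col 0 of R) = (0.4330,-0.7500,-0.5000)
R[2][0] = -0.5000

-0.500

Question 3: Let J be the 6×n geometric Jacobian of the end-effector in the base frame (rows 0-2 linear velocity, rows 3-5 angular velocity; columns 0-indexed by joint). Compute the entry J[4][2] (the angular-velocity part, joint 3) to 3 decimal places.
axis z_2 = (0.5000,-0.8660,0.0000); lever o_n−o_2 = (-2.4641,-3.7321,-5.0000)
cross product → J_v[:, 2] = (4.3301,2.5000,-4.0000)
J_ω[:, 2] = z_2
entry J[4][2] = -0.8660

-0.866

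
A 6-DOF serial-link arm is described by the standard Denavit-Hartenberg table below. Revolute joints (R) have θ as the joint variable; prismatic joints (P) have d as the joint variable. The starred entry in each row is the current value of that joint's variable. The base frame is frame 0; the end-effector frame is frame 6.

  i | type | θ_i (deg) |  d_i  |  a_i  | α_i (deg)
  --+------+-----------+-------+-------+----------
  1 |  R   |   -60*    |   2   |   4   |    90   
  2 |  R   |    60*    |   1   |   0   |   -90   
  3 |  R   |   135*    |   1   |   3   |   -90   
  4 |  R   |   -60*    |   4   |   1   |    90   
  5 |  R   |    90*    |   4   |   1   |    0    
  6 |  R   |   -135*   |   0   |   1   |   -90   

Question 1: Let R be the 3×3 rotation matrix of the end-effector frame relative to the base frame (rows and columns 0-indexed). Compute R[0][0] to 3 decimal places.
0.447

End-effector x-axis (col 0 of R) = (0.4469,0.7260,0.5227)
R[0][0] = 0.4469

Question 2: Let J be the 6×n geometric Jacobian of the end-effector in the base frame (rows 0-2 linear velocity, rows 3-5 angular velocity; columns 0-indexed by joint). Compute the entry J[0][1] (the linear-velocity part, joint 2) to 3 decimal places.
0.314

axis z_1 = (-0.8660,-0.5000,0.0000); lever o_n−o_1 = (-6.0233,2.9124,-0.6281)
cross product → J_v[:, 1] = (0.3141,-0.5440,-5.5339)
J_ω[:, 1] = z_1
entry J[0][1] = 0.3141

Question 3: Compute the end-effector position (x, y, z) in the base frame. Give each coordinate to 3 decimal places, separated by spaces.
-4.023 -0.552 1.372

after link 1: o_1 = (2.0000, -3.4641, 2.0000)
after link 2: o_2 = (1.1340, -3.9641, 2.0000)
after link 3: o_3 = (2.0077, -1.2349, 0.6629)
after link 4: o_4 = (-1.3060, -0.4450, -1.6598)
after link 5: o_5 = (-4.4702, -1.2777, 0.8492)
after link 6: o_6 = (-4.0233, -0.5517, 1.3719)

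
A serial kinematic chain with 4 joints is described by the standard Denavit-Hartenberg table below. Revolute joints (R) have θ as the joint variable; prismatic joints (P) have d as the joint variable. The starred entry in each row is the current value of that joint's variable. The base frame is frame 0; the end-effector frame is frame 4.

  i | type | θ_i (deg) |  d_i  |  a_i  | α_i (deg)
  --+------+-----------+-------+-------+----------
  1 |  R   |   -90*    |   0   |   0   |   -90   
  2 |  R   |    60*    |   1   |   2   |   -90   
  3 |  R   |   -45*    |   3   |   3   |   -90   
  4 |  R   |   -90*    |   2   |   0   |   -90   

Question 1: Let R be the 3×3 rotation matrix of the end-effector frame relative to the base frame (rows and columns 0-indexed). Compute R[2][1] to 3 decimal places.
0.612

End-effector y-axis (col 1 of R) = (0.7071,0.3536,0.6124)
R[2][1] = 0.6124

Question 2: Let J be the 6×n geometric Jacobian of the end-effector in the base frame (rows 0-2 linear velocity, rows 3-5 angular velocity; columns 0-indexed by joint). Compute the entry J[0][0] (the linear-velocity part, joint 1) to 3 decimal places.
axis z_0 = ẑ; lever o_n−o_0 = (1.7071,-0.1697,-6.2939)
cross product → J_v[:, 0] = (0.1697,1.7071,-0.0000)
J_ω[:, 0] = z_0
entry J[0][0] = 0.1697

0.170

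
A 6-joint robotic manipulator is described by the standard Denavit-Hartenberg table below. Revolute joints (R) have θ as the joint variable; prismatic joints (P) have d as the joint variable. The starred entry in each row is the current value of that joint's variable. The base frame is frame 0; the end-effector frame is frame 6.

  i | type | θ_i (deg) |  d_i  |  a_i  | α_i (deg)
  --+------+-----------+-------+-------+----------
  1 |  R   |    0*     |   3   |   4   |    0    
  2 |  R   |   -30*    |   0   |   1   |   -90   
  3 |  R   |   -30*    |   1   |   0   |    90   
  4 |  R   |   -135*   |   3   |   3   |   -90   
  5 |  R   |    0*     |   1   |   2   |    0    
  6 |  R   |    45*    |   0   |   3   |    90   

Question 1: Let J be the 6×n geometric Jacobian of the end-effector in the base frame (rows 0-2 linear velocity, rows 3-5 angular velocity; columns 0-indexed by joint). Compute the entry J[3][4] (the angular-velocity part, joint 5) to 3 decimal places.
0.177

axis z_4 = (0.1768,-0.9186,0.3536); lever o_n−o_4 = (-2.5474,-2.7108,-2.9407)
cross product → J_v[:, 4] = (3.6596,-0.3808,-2.8192)
J_ω[:, 4] = z_4
entry J[3][4] = 0.1768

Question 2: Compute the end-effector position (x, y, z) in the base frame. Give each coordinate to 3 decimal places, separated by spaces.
after link 1: o_1 = (4.0000, 0.0000, 3.0000)
after link 2: o_2 = (4.8660, -0.5000, 3.0000)
after link 3: o_3 = (5.3660, 0.3660, 3.0000)
after link 4: o_4 = (1.4153, 0.1975, 4.5374)
after link 5: o_5 = (-0.1757, -1.3335, 4.1839)
after link 6: o_6 = (-1.1321, -2.5133, 1.5967)

-1.132 -2.513 1.597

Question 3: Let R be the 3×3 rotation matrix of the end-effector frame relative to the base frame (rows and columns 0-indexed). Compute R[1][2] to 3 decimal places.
End-effector z-axis (col 2 of R) = (-0.9312,-0.0397,0.3624)
R[1][2] = -0.0397

-0.040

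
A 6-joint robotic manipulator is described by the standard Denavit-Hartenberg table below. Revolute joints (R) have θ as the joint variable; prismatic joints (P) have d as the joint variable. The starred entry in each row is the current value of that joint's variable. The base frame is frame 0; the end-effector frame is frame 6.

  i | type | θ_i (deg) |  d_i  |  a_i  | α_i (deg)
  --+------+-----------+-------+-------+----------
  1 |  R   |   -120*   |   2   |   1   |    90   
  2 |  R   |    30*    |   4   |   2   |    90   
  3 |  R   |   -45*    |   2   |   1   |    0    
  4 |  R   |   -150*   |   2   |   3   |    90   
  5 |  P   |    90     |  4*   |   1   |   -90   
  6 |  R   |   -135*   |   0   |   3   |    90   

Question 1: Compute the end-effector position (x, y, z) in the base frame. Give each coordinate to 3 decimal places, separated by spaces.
-10.468 1.833 0.204

after link 1: o_1 = (-0.5000, -0.8660, 2.0000)
after link 2: o_2 = (-4.8301, -0.3660, 3.0000)
after link 3: o_3 = (-5.0239, -2.1159, 1.6215)
after link 4: o_4 = (-4.9416, -0.4204, -1.5594)
after link 5: o_5 = (-8.9860, 0.3020, -1.9078)
after link 6: o_6 = (-10.4679, 1.8333, 0.2038)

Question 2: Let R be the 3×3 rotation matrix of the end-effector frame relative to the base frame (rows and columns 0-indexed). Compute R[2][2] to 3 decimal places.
End-effector z-axis (col 2 of R) = (0.8475,0.1019,0.5209)
R[2][2] = 0.5209

0.521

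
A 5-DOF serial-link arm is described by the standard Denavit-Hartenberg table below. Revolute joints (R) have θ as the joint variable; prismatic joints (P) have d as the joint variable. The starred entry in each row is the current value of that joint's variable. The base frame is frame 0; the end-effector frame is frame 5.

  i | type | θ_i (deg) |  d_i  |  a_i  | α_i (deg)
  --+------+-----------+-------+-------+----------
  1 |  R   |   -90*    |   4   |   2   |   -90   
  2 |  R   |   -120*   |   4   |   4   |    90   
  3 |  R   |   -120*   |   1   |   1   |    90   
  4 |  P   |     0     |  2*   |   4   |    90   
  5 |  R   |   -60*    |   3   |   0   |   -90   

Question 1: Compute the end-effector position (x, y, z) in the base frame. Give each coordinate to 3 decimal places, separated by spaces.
0.670 -3.848 4.799

after link 1: o_1 = (0.0000, -2.0000, 4.0000)
after link 2: o_2 = (4.0000, -0.0000, 7.4641)
after link 3: o_3 = (3.1340, 0.6160, 6.5311)
after link 4: o_4 = (0.6699, -1.2500, 3.2990)
after link 5: o_5 = (0.6699, -3.8481, 4.7990)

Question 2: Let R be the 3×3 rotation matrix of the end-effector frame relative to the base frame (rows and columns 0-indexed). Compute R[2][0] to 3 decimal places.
0.433

End-effector x-axis (col 0 of R) = (-0.8660,0.2500,0.4330)
R[2][0] = 0.4330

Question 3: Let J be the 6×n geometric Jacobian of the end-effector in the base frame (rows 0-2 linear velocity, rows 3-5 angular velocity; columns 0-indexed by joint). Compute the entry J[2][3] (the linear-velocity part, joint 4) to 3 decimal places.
prismatic axis z_3 = (0.5000,-0.4330,-0.7500)
J_v[:, 3] = z_3; J_ω[:, 3] = (0,0,0)
entry J[2][3] = -0.7500

-0.750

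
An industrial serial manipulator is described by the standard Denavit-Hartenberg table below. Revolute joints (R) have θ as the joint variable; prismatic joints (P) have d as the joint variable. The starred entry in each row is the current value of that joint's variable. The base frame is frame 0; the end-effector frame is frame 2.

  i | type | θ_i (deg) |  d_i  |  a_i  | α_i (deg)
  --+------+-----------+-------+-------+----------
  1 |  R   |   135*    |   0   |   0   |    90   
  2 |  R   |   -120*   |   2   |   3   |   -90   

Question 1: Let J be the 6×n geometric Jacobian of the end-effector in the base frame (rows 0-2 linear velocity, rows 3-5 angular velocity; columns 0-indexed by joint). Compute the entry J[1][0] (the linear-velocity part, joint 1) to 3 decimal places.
2.475

axis z_0 = ẑ; lever o_n−o_0 = (2.4749,0.3536,-2.5981)
cross product → J_v[:, 0] = (-0.3536,2.4749,0.0000)
J_ω[:, 0] = z_0
entry J[1][0] = 2.4749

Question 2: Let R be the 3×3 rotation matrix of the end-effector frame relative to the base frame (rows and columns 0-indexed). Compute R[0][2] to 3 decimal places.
End-effector z-axis (col 2 of R) = (-0.6124,0.6124,-0.5000)
R[0][2] = -0.6124

-0.612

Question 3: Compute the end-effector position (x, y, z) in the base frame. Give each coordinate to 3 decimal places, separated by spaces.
2.475 0.354 -2.598

after link 1: o_1 = (0.0000, 0.0000, 0.0000)
after link 2: o_2 = (2.4749, 0.3536, -2.5981)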